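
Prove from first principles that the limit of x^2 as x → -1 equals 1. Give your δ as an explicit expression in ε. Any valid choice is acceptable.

δ = min(2, ε/4)

Suppose ε > 0. We seek δ > 0 with 0 < |x + 1| < δ ⇒ |x^2 − 1| < ε.
Factor: x^2 − 1 = (x + 1)(x - 1), so |x^2 − 1| = |x + 1|·|x - 1|.
Restrict δ ≤ 2. Then |x + 1| < 2 gives |x| < 3, so by the triangle inequality |x - 1| ≤ 3 + 1 = 4.
Hence |x^2 − 1| ≤ 4|x + 1|, which is < ε once |x + 1| < ε/4.
Take δ = min(2, ε/4). If 0 < |x + 1| < δ then both bounds hold and |x^2 − 1| ≤ 4|x + 1| < 4·(ε/4) = ε.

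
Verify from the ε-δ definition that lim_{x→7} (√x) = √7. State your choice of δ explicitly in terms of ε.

δ = min(7, √7·ε)

Let ε > 0 be given. We want δ > 0 such that 0 < |x − 7| < δ implies |√x − √7| < ε.
Rationalise: √x − √7 = (x − 7)/(√x + √7), so |√x − √7| = |x − 7|/(√x + √7).
Restrict δ ≤ 7 so that |x − 7| < 7 forces x > 0, and then √x + √7 > √7.
Hence |√x − √7| < |x − 7|/√7, which is < ε once |x − 7| < √7·ε.
Take δ = min(7, √7·ε). If 0 < |x − 7| < δ then x > 0 and |√x − √7| < |x − 7|/√7 < ε.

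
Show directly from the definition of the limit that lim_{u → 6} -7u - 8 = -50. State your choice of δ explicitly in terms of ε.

δ = ε/7

Fix ε > 0. We need δ > 0 so that 0 < |u − 6| < δ implies |(-7u - 8) + 50| < ε.
Since (-7u - 8) + 50 = -7(u − 6), we have |(-7u - 8) + 50| = 7|u − 6|.
Thus it suffices that |u − 6| < ε/7.
Choosing δ = ε/7 gives |(-7u - 8) + 50| = 7|u − 6| < ε whenever |u − 6| < δ.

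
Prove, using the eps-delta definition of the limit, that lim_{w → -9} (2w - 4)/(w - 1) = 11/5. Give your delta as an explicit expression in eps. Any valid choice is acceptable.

delta = min(5, 25eps)

Suppose eps > 0. We want delta > 0 with 0 < |w + 9| < delta ⇒ |(2w - 4)/(w - 1) − (11/5)| < eps.
Combining over a common denominator, (2w - 4)/(w - 1) − (11/5) = [(2w - 4)·(-10) − (-22)·(w - 1)] / [(-10)·(w - 1)] = 2(w + 9) / ((-10)(w - 1)).
So |(2w - 4)/(w - 1) − (11/5)| = 2|w + 9| / (10·|w − 1|).
Require delta ≤ 5, so |w − 1| ≥ |-10| − |w + 9| > 10 − 5 = 5.
Hence |(2w - 4)/(w - 1) − (11/5)| < 2|w + 9|/(10·5) = (1/25)|w + 9|, which is < eps once |w + 9| < 25eps.
Take delta = min(5, 25eps). Then 0 < |w + 9| < delta forces both bounds, so |(2w - 4)/(w - 1) − (11/5)| < eps.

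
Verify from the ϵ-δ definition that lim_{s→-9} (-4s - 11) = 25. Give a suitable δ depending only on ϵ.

δ = ϵ/4

Suppose ϵ > 0. We need δ > 0 so that 0 < |s + 9| < δ implies |(-4s - 11) − 25| < ϵ.
Since (-4s - 11) − 25 = -4(s + 9), we have |(-4s - 11) − 25| = 4|s + 9|.
Thus it suffices that |s + 9| < ϵ/4.
Choosing δ = ϵ/4 gives |(-4s - 11) − 25| = 4|s + 9| < ϵ whenever |s + 9| < δ.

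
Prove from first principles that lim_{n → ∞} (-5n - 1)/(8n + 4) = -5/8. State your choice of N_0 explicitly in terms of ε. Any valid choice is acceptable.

Let ε > 0. For n ≥ 1, |(-5n - 1)/(8n + 4) + 5/8| = |12|/(8(8n + 4)) = 12/(8(8n + 4)).
Since 8n + 4 ≥ 8n for n ≥ 1, this is ≤ 12/(8·8n) = (3/16)/n.
So |(-5n - 1)/(8n + 4) + 5/8| < ε whenever n > (3/16)/ε.
Take N_0 = (3/16)/ε. If n > N_0 then |(-5n - 1)/(8n + 4) + 5/8| ≤ (3/16)/n < ε.

N_0 = (3/16)/ε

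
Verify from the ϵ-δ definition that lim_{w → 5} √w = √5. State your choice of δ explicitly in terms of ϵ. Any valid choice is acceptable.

Let ϵ > 0. We want δ > 0 such that 0 < |w − 5| < δ implies |√w − √5| < ϵ.
Rationalise: √w − √5 = (w − 5)/(√w + √5), so |√w − √5| = |w − 5|/(√w + √5).
Restrict δ ≤ 5 so that |w − 5| < 5 forces w > 0, and then √w + √5 > √5.
Hence |√w − √5| < |w − 5|/√5, which is < ϵ once |w − 5| < √5·ϵ.
Take δ = min(5, √5·ϵ). If 0 < |w − 5| < δ then w > 0 and |√w − √5| < |w − 5|/√5 < ϵ.

δ = min(5, √5·ϵ)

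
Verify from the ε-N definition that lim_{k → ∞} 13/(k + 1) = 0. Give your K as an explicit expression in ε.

Let ε > 0. For k ≥ 1, |13/(k + 1) − 0| = 13/(k + 1) ≤ 13/k.
We need 13/k < ε, i.e. k > 13/ε.
Take K = 13/ε. If k > K then |13/(k + 1)| ≤ 13/k < ε.

K = 13/ε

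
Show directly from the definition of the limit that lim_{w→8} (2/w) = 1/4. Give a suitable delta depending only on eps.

Suppose eps > 0. We seek delta > 0 such that 0 < |w − 8| < delta implies |2/w − (1/4)| < eps.
|2/w − (1/4)| = 2·|8 − w|/(8·|w|) = 2|w − 8|/(8|w|).
Restrict delta ≤ 4. Then |w − 8| < 4 gives |w| > 4, so 8|w| > 32.
Then |2/w − (1/4)| < 2|w − 8|/32, which is < eps when |w − 8| < 16eps.
Take delta = min(4, 16eps). Then 0 < |w − 8| < delta gives both |w − 8| < 4 and |w − 8| < 16eps, so |2/w − (1/4)| < eps.

delta = min(4, 16eps)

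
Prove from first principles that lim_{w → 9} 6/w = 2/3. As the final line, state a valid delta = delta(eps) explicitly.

delta = min(9/2, (27/4)eps)

Let eps > 0 be given. We seek delta > 0 such that 0 < |w − 9| < delta implies |6/w − (2/3)| < eps.
|6/w − (2/3)| = 6·|9 − w|/(9·|w|) = 6|w − 9|/(9|w|).
Restrict delta ≤ 9/2. Then |w − 9| < 9/2 gives |w| > 9/2, so 9|w| > 81/2.
Then |6/w − (2/3)| < 6|w − 9|/(81/2), which is < eps when |w − 9| < (27/4)eps.
Take delta = min(9/2, (27/4)eps). Then 0 < |w − 9| < delta gives both |w − 9| < 9/2 and |w − 9| < (27/4)eps, so |6/w − (2/3)| < eps.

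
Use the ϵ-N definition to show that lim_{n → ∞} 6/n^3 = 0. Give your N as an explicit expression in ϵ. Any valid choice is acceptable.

Fix ϵ > 0. For n ≥ 1, |6/n^3 − 0| = 6/n^3.
6/n^3 < ϵ ⇔ n^3 > 6/ϵ ⇔ n > (6/ϵ)^{1/3}.
Take N = (6/ϵ)^{1/3}. Then n > N implies 6/n^3 < ϵ.

N = (6/ϵ)^{1/3}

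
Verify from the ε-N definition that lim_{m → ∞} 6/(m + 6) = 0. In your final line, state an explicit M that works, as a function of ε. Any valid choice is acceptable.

M = 6/ε

Let ε > 0 be given. For m ≥ 1, |6/(m + 6) − 0| = 6/(m + 6) ≤ 6/m.
We need 6/m < ε, i.e. m > 6/ε.
Take M = 6/ε. If m > M then |6/(m + 6)| ≤ 6/m < ε.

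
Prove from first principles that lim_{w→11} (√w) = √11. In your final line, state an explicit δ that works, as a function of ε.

Fix ε > 0. We want δ > 0 such that 0 < |w − 11| < δ implies |√w − √11| < ε.
Rationalise: √w − √11 = (w − 11)/(√w + √11), so |√w − √11| = |w − 11|/(√w + √11).
Restrict δ ≤ 11 so that |w − 11| < 11 forces w > 0, and then √w + √11 > √11.
Hence |√w − √11| < |w − 11|/√11, which is < ε once |w − 11| < √11·ε.
Take δ = min(11, √11·ε). If 0 < |w − 11| < δ then w > 0 and |√w − √11| < |w − 11|/√11 < ε.

δ = min(11, √11·ε)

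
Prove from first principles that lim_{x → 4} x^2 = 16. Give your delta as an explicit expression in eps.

Fix eps > 0. We seek delta > 0 with 0 < |x − 4| < delta ⇒ |x^2 − 16| < eps.
Factor: x^2 − 16 = (x − 4)(x + 4), so |x^2 − 16| = |x − 4|·|x + 4|.
Restrict delta ≤ 2. Then |x − 4| < 2 gives |x| < 6, so by the triangle inequality |x + 4| ≤ 6 + 4 = 10.
Hence |x^2 − 16| ≤ 10|x − 4|, which is < eps once |x − 4| < eps/10.
Take delta = min(2, eps/10). If 0 < |x − 4| < delta then both bounds hold and |x^2 − 16| ≤ 10|x − 4| < 10·(eps/10) = eps.

delta = min(2, eps/10)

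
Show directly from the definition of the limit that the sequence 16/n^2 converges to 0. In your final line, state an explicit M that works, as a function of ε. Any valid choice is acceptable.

Let ε > 0. For n ≥ 1, |16/n^2 − 0| = 16/n^2.
16/n^2 < ε ⇔ n^2 > 16/ε ⇔ n > (16/ε)^{1/2}.
Take M = (16/ε)^{1/2}. Then n > M implies 16/n^2 < ε.

M = (16/ε)^{1/2}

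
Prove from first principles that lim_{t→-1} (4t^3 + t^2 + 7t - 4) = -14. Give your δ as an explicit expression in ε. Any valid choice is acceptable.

Let ε > 0 be given. We want δ > 0 such that 0 < |t + 1| < δ implies |(4t^3 + t^2 + 7t - 4) + 14| < ε.
(4t^3 + t^2 + 7t - 4) + 14 = 4t^3 + t^2 + 7t + 10 = (t + 1)(4t^2 - 3t + 10).
So |(4t^3 + t^2 + 7t - 4) + 14| = |t + 1|·|4t^2 - 3t + 10|.
Require δ ≤ 1. Then |t + 1| < 1 gives |t| < 2, and by the triangle inequality |4t^2 - 3t + 10| ≤ 4·2^2 + 3·2 + 10 = 32.
Hence |(4t^3 + t^2 + 7t - 4) + 14| ≤ 32|t + 1| < ε provided |t + 1| < ε/32.
Take δ = min(1, ε/32). Then 0 < |t + 1| < δ gives both |t + 1| < 1 and |t + 1| < ε/32, so |(4t^3 + t^2 + 7t - 4) + 14| < ε.

δ = min(1, ε/32)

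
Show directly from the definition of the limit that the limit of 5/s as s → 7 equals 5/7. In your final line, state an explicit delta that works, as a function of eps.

Fix eps > 0. We seek delta > 0 such that 0 < |s − 7| < delta implies |5/s − (5/7)| < eps.
|5/s − (5/7)| = 5·|7 − s|/(7·|s|) = 5|s − 7|/(7|s|).
Require delta ≤ 7/2 so that |s| > 7 − 7/2 = 7/2, hence 7|s| > 49/2.
Then |5/s − (5/7)| < 5|s − 7|/(49/2), which is < eps when |s − 7| < (49/10)eps.
Take delta = min(7/2, (49/10)eps). Then 0 < |s − 7| < delta gives both |s − 7| < 7/2 and |s − 7| < (49/10)eps, so |5/s − (5/7)| < eps.

delta = min(7/2, (49/10)eps)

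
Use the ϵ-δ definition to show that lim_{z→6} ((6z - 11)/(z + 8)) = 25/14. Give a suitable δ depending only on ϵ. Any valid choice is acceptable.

Let ϵ > 0. We want δ > 0 with 0 < |z − 6| < δ ⇒ |(6z - 11)/(z + 8) − (25/14)| < ϵ.
Combining over a common denominator, (6z - 11)/(z + 8) − (25/14) = [(6z - 11)·14 − 25·(z + 8)] / [14·(z + 8)] = 59(z − 6) / (14(z + 8)).
So |(6z - 11)/(z + 8) − (25/14)| = 59|z − 6| / (14·|z + 8|).
Restrict δ ≤ 7. Then |z − 6| < 7 gives |z + 8| = |(z − 6) + 14| ≥ 14 − 7 = 7.
Hence |(6z - 11)/(z + 8) − (25/14)| < 59|z − 6|/(14·7) = (59/98)|z − 6|, which is < ϵ once |z − 6| < (98/59)ϵ.
Take δ = min(7, (98/59)ϵ). Then 0 < |z − 6| < δ forces both bounds, so |(6z - 11)/(z + 8) − (25/14)| < ϵ.

δ = min(7, (98/59)ϵ)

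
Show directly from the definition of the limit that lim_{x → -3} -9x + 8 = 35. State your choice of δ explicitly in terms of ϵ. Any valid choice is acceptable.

Fix ϵ > 0. We need δ > 0 so that 0 < |x + 3| < δ implies |(-9x + 8) − 35| < ϵ.
|(-9x + 8) − 35| = |-9x - 27| = 9|x + 3|.
Thus it suffices that |x + 3| < ϵ/9.
Choosing δ = ϵ/9 gives |(-9x + 8) − 35| = 9|x + 3| < ϵ whenever |x + 3| < δ.

δ = ϵ/9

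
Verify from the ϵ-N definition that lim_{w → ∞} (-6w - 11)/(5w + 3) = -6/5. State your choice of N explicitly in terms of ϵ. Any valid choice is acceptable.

N = (37/25)/ϵ

Fix ϵ > 0. We seek N > 0 such that w > N implies |(-6w - 11)/(5w + 3) + 6/5| < ϵ.
(-6w - 11)/(5w + 3) + 6/5 = (5(-6w - 11) − (-6)(5w + 3)) / (5(5w + 3)) = -37/(5(5w + 3)).
For w > 0 we have 5w + 3 > 5w, so |(-6w - 11)/(5w + 3) + 6/5| = 37/(5(5w + 3)) < 37/(5·5w) = (37/25)/w.
Thus |(-6w - 11)/(5w + 3) + 6/5| < ϵ whenever w > (37/25)/ϵ.
Take N = (37/25)/ϵ. If w > N then |(-6w - 11)/(5w + 3) + 6/5| < (37/25)/w < ϵ.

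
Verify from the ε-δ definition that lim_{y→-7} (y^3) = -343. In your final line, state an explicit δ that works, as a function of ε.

δ = min(1, ε/169)

Suppose ε > 0. We seek δ > 0 with 0 < |y + 7| < δ ⇒ |y^3 + 343| < ε.
Factor: y^3 + 343 = (y + 7)(y^2 - 7y + 49), so |y^3 + 343| = |y + 7|·|y^2 - 7y + 49|.
Restrict δ ≤ 1. Then |y + 7| < 1 gives |y| < 8, so by the triangle inequality |y^2 - 7y + 49| ≤ 8^2 + 7·8 + 49 = 169.
Hence |y^3 + 343| ≤ 169|y + 7|, which is < ε once |y + 7| < ε/169.
Take δ = min(1, ε/169). If 0 < |y + 7| < δ then both bounds hold and |y^3 + 343| ≤ 169|y + 7| < 169·(ε/169) = ε.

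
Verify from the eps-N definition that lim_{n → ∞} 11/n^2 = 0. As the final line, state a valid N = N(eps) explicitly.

Suppose eps > 0. For n ≥ 1, |11/n^2 − 0| = 11/n^2.
11/n^2 < eps ⇔ n^2 > 11/eps ⇔ n > (11/eps)^{1/2}.
Take N = (11/eps)^{1/2}. Then n > N implies 11/n^2 < eps.

N = (11/eps)^{1/2}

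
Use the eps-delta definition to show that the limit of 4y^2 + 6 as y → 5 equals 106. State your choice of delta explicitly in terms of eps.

delta = min(1, eps/44)

Fix eps > 0. We want delta > 0 such that 0 < |y − 5| < delta implies |(4y^2 + 6) − 106| < eps.
(4y^2 + 6) − 106 = 4y^2 - 100 = (y − 5)(4y + 20).
So |(4y^2 + 6) − 106| = |y − 5|·|4y + 20|.
Require delta ≤ 1. Then |y − 5| < 1 gives |y| < 6, and by the triangle inequality |4y + 20| ≤ 4·6 + 20 = 44.
Hence |(4y^2 + 6) − 106| ≤ 44|y − 5| < eps provided |y − 5| < eps/44.
Take delta = min(1, eps/44). Then 0 < |y − 5| < delta gives both |y − 5| < 1 and |y − 5| < eps/44, so |(4y^2 + 6) − 106| < eps.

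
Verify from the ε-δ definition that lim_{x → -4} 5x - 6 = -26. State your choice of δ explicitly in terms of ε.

δ = ε/5

Suppose ε > 0. We need δ > 0 so that 0 < |x + 4| < δ implies |(5x - 6) + 26| < ε.
|(5x - 6) + 26| = |5x + 20| = 5|x + 4|.
Thus it suffices that |x + 4| < ε/5.
Take δ = ε/5. If 0 < |x + 4| < δ then |(5x - 6) + 26| = 5|x + 4| < 5·(ε/5) = ε.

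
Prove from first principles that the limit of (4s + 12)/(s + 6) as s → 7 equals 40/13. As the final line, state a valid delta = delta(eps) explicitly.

Fix eps > 0. We want delta > 0 with 0 < |s − 7| < delta ⇒ |(4s + 12)/(s + 6) − (40/13)| < eps.
Combining over a common denominator, (4s + 12)/(s + 6) − (40/13) = [(4s + 12)·13 − 40·(s + 6)] / [13·(s + 6)] = 12(s − 7) / (13(s + 6)).
So |(4s + 12)/(s + 6) − (40/13)| = 12|s − 7| / (13·|s + 6|).
Restrict delta ≤ 13/2. Then |s − 7| < 13/2 gives |s + 6| = |(s − 7) + 13| ≥ 13 − 13/2 = 13/2.
Hence |(4s + 12)/(s + 6) − (40/13)| < 12|s − 7|/(13·(13/2)) = (24/169)|s − 7|, which is < eps once |s − 7| < (169/24)eps.
Take delta = min(13/2, (169/24)eps). Then 0 < |s − 7| < delta forces both bounds, so |(4s + 12)/(s + 6) − (40/13)| < eps.

delta = min(13/2, (169/24)eps)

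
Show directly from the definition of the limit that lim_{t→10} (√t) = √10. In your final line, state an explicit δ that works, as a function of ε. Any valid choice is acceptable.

Let ε > 0 be given. We want δ > 0 such that 0 < |t − 10| < δ implies |√t − √10| < ε.
Multiplying by the conjugate, |√t − √10| = |t − 10|/(√t + √10).
Restrict δ ≤ 10 so that |t − 10| < 10 forces t > 0, and then √t + √10 > √10.
Hence |√t − √10| < |t − 10|/√10, which is < ε once |t − 10| < √10·ε.
Take δ = min(10, √10·ε). If 0 < |t − 10| < δ then t > 0 and |√t − √10| < |t − 10|/√10 < ε.

δ = min(10, √10·ε)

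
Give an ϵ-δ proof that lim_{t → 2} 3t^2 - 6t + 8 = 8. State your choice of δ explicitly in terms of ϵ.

Fix ϵ > 0. We want δ > 0 such that 0 < |t − 2| < δ implies |(3t^2 - 6t + 8) − 8| < ϵ.
(3t^2 - 6t + 8) − 8 = 3t^2 - 6t = (t − 2)(3t).
So |(3t^2 - 6t + 8) − 8| = |t − 2|·|3t|.
Require δ ≤ 1. Then |t − 2| < 1 gives |t| < 3, and by the triangle inequality |3t| ≤ 3·3 = 9.
Hence |(3t^2 - 6t + 8) − 8| ≤ 9|t − 2| < ϵ provided |t − 2| < ϵ/9.
Take δ = min(1, ϵ/9). Then 0 < |t − 2| < δ gives both |t − 2| < 1 and |t − 2| < ϵ/9, so |(3t^2 - 6t + 8) − 8| < ϵ.

δ = min(1, ϵ/9)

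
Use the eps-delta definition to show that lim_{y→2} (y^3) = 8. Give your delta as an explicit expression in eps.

delta = min(1, eps/19)

Suppose eps > 0. We seek delta > 0 with 0 < |y − 2| < delta ⇒ |y^3 − 8| < eps.
Factor: y^3 − 8 = (y − 2)(y^2 + 2y + 4), so |y^3 − 8| = |y − 2|·|y^2 + 2y + 4|.
Restrict delta ≤ 1. Then |y − 2| < 1 gives |y| < 3, so by the triangle inequality |y^2 + 2y + 4| ≤ 3^2 + 2·3 + 4 = 19.
Hence |y^3 − 8| ≤ 19|y − 2|, which is < eps once |y − 2| < eps/19.
Take delta = min(1, eps/19). If 0 < |y − 2| < delta then both bounds hold and |y^3 − 8| ≤ 19|y − 2| < 19·(eps/19) = eps.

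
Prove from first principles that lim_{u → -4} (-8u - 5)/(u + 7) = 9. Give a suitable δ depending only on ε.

Let ε > 0. We want δ > 0 with 0 < |u + 4| < δ ⇒ |(-8u - 5)/(u + 7) − 9| < ε.
Combining over a common denominator, (-8u - 5)/(u + 7) − 9 = [(-8u - 5)·3 − 27·(u + 7)] / [3·(u + 7)] = -51(u + 4) / (3(u + 7)).
So |(-8u - 5)/(u + 7) − 9| = 51|u + 4| / (3·|u + 7|).
Restrict δ ≤ 3/2. Then |u + 4| < 3/2 gives |u + 7| = |(u + 4) + 3| ≥ 3 − 3/2 = 3/2.
Hence |(-8u - 5)/(u + 7) − 9| < 51|u + 4|/(3·(3/2)) = (34/3)|u + 4|, which is < ε once |u + 4| < (3/34)ε.
Take δ = min(3/2, (3/34)ε). Then 0 < |u + 4| < δ forces both bounds, so |(-8u - 5)/(u + 7) − 9| < ε.

δ = min(3/2, (3/34)ε)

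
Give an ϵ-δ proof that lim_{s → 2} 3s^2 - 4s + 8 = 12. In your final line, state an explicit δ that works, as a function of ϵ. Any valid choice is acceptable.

δ = min(1, ϵ/11)

Suppose ϵ > 0. We want δ > 0 such that 0 < |s − 2| < δ implies |(3s^2 - 4s + 8) − 12| < ϵ.
(3s^2 - 4s + 8) − 12 = 3s^2 - 4s - 4 = (s − 2)(3s + 2).
So |(3s^2 - 4s + 8) − 12| = |s − 2|·|3s + 2|.
Assume first that |s − 2| < 1, so |s| < 3. Then |3s + 2| ≤ 3·3 + 2 = 11.
Hence |(3s^2 - 4s + 8) − 12| ≤ 11|s − 2| < ϵ provided |s − 2| < ϵ/11.
Take δ = min(1, ϵ/11). Then 0 < |s − 2| < δ gives both |s − 2| < 1 and |s − 2| < ϵ/11, so |(3s^2 - 4s + 8) − 12| < ϵ.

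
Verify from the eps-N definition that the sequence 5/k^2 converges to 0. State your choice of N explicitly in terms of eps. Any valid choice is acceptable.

Suppose eps > 0. For k ≥ 1, |5/k^2 − 0| = 5/k^2.
5/k^2 < eps ⇔ k^2 > 5/eps ⇔ k > (5/eps)^{1/2}.
Take N = (5/eps)^{1/2}. Then k > N implies 5/k^2 < eps.

N = (5/eps)^{1/2}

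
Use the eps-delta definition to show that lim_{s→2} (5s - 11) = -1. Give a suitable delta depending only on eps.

delta = eps/5

Let eps > 0 be given. We need delta > 0 so that 0 < |s − 2| < delta implies |(5s - 11) + 1| < eps.
Since (5s - 11) + 1 = 5(s − 2), we have |(5s - 11) + 1| = 5|s − 2|.
So 5|s − 2| < eps exactly when |s − 2| < eps/5.
Choosing delta = eps/5 gives |(5s - 11) + 1| = 5|s − 2| < eps whenever |s − 2| < delta.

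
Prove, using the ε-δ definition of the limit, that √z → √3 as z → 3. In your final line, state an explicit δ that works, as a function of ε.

δ = min(3, √3·ε)

Let ε > 0 be given. We want δ > 0 such that 0 < |z − 3| < δ implies |√z − √3| < ε.
Multiplying by the conjugate, |√z − √3| = |z − 3|/(√z + √3).
Restrict δ ≤ 3 so that |z − 3| < 3 forces z > 0, and then √z + √3 > √3.
Hence |√z − √3| < |z − 3|/√3, which is < ε once |z − 3| < √3·ε.
Take δ = min(3, √3·ε). If 0 < |z − 3| < δ then z > 0 and |√z − √3| < |z − 3|/√3 < ε.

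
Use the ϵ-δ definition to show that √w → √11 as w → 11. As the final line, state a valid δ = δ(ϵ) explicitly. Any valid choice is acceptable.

δ = min(11, √11·ϵ)

Fix ϵ > 0. We want δ > 0 such that 0 < |w − 11| < δ implies |√w − √11| < ϵ.
Rationalise: √w − √11 = (w − 11)/(√w + √11), so |√w − √11| = |w − 11|/(√w + √11).
Restrict δ ≤ 11 so that |w − 11| < 11 forces w > 0, and then √w + √11 > √11.
Hence |√w − √11| < |w − 11|/√11, which is < ϵ once |w − 11| < √11·ϵ.
Take δ = min(11, √11·ϵ). If 0 < |w − 11| < δ then w > 0 and |√w − √11| < |w − 11|/√11 < ϵ.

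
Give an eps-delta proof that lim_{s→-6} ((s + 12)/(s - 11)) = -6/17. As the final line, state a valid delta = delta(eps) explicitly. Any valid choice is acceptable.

delta = min(17/2, (289/46)eps)

Fix eps > 0. We want delta > 0 with 0 < |s + 6| < delta ⇒ |(s + 12)/(s - 11) + 6/17| < eps.
Combining over a common denominator, (s + 12)/(s - 11) + 6/17 = [(s + 12)·(-17) − 6·(s - 11)] / [(-17)·(s - 11)] = -23(s + 6) / ((-17)(s - 11)).
So |(s + 12)/(s - 11) + 6/17| = 23|s + 6| / (17·|s − 11|).
Restrict delta ≤ 17/2. Then |s + 6| < 17/2 gives |s − 11| = |(s + 6) + (-17)| ≥ 17 − 17/2 = 17/2.
Hence |(s + 12)/(s - 11) + 6/17| < 23|s + 6|/(17·(17/2)) = (46/289)|s + 6|, which is < eps once |s + 6| < (289/46)eps.
Take delta = min(17/2, (289/46)eps). Then 0 < |s + 6| < delta forces both bounds, so |(s + 12)/(s - 11) + 6/17| < eps.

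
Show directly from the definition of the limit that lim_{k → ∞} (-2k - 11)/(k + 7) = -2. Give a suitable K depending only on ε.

Fix ε > 0. For k ≥ 1, |(-2k - 11)/(k + 7) + 2| = |3|/((k + 7)) = 3/((k + 7)).
Since k + 7 ≥ k for k ≥ 1, this is ≤ 3/(k) = 3/k.
So |(-2k - 11)/(k + 7) + 2| < ε whenever k > 3/ε.
Take K = 3/ε. If k > K then |(-2k - 11)/(k + 7) + 2| ≤ 3/k < ε.

K = 3/ε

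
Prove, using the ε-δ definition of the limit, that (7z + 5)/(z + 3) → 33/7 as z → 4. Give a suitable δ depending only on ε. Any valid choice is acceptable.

Let ε > 0. We want δ > 0 with 0 < |z − 4| < δ ⇒ |(7z + 5)/(z + 3) − (33/7)| < ε.
Combining over a common denominator, (7z + 5)/(z + 3) − (33/7) = [(7z + 5)·7 − 33·(z + 3)] / [7·(z + 3)] = 16(z − 4) / (7(z + 3)).
So |(7z + 5)/(z + 3) − (33/7)| = 16|z − 4| / (7·|z + 3|).
Restrict δ ≤ 7/2. Then |z − 4| < 7/2 gives |z + 3| = |(z − 4) + 7| ≥ 7 − 7/2 = 7/2.
Hence |(7z + 5)/(z + 3) − (33/7)| < 16|z − 4|/(7·(7/2)) = (32/49)|z − 4|, which is < ε once |z − 4| < (49/32)ε.
Take δ = min(7/2, (49/32)ε). Then 0 < |z − 4| < δ forces both bounds, so |(7z + 5)/(z + 3) − (33/7)| < ε.

δ = min(7/2, (49/32)ε)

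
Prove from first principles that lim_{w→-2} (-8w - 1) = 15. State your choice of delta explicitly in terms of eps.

Fix eps > 0. We need delta > 0 so that 0 < |w + 2| < delta implies |(-8w - 1) − 15| < eps.
|(-8w - 1) − 15| = |-8w - 16| = 8|w + 2|.
So 8|w + 2| < eps exactly when |w + 2| < eps/8.
Take delta = eps/8. If 0 < |w + 2| < delta then |(-8w - 1) − 15| = 8|w + 2| < 8·(eps/8) = eps.

delta = eps/8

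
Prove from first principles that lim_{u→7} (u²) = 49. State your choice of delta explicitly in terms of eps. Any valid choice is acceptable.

Fix eps > 0. We seek delta > 0 with 0 < |u − 7| < delta ⇒ |u² − 49| < eps.
Factor: u² − 49 = (u − 7)(u + 7), so |u² − 49| = |u − 7|·|u + 7|.
Restrict delta ≤ 2. Then |u − 7| < 2 gives |u| < 9, so by the triangle inequality |u + 7| ≤ 9 + 7 = 16.
Hence |u² − 49| ≤ 16|u − 7|, which is < eps once |u − 7| < eps/16.
Take delta = min(2, eps/16). If 0 < |u − 7| < delta then both bounds hold and |u² − 49| ≤ 16|u − 7| < 16·(eps/16) = eps.

delta = min(2, eps/16)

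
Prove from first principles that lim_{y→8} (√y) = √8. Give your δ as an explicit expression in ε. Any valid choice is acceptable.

δ = min(8, √8·ε)

Let ε > 0 be given. We want δ > 0 such that 0 < |y − 8| < δ implies |√y − √8| < ε.
Multiplying by the conjugate, |√y − √8| = |y − 8|/(√y + √8).
Restrict δ ≤ 8 so that |y − 8| < 8 forces y > 0, and then √y + √8 > √8.
Hence |√y − √8| < |y − 8|/√8, which is < ε once |y − 8| < √8·ε.
Take δ = min(8, √8·ε). If 0 < |y − 8| < δ then y > 0 and |√y − √8| < |y − 8|/√8 < ε.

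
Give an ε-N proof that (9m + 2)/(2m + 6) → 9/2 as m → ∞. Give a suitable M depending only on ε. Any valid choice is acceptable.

M = (25/2)/ε

Let ε > 0. For m ≥ 1, |(9m + 2)/(2m + 6) − (9/2)| = |-50|/(2(2m + 6)) = 50/(2(2m + 6)).
Since 2m + 6 ≥ 2m for m ≥ 1, this is ≤ 50/(2·2m) = (25/2)/m.
So |(9m + 2)/(2m + 6) − (9/2)| < ε whenever m > (25/2)/ε.
Take M = (25/2)/ε. If m > M then |(9m + 2)/(2m + 6) − (9/2)| ≤ (25/2)/m < ε.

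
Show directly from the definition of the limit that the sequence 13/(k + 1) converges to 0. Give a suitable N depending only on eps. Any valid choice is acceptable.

Fix eps > 0. For k ≥ 1, |13/(k + 1) − 0| = 13/(k + 1) ≤ 13/k.
We need 13/k < eps, i.e. k > 13/eps.
Take N = 13/eps. If k > N then |13/(k + 1)| ≤ 13/k < eps.

N = 13/eps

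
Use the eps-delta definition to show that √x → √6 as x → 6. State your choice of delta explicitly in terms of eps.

delta = min(6, √6·eps)

Fix eps > 0. We want delta > 0 such that 0 < |x − 6| < delta implies |√x − √6| < eps.
Multiplying by the conjugate, |√x − √6| = |x − 6|/(√x + √6).
Restrict delta ≤ 6 so that |x − 6| < 6 forces x > 0, and then √x + √6 > √6.
Hence |√x − √6| < |x − 6|/√6, which is < eps once |x − 6| < √6·eps.
Take delta = min(6, √6·eps). If 0 < |x − 6| < delta then x > 0 and |√x − √6| < |x − 6|/√6 < eps.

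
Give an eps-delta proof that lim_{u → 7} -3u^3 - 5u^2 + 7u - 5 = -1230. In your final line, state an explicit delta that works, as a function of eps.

Suppose eps > 0. We want delta > 0 such that 0 < |u − 7| < delta implies |(-3u^3 - 5u^2 + 7u - 5) + 1230| < eps.
(-3u^3 - 5u^2 + 7u - 5) + 1230 = -3u^3 - 5u^2 + 7u + 1225 = (u − 7)(-3u^2 - 26u - 175).
So |(-3u^3 - 5u^2 + 7u - 5) + 1230| = |u − 7|·|-3u^2 - 26u - 175|.
Assume first that |u − 7| < 1, so |u| < 8. Then |-3u^2 - 26u - 175| ≤ 3·8^2 + 26·8 + 175 = 575.
Hence |(-3u^3 - 5u^2 + 7u - 5) + 1230| ≤ 575|u − 7| < eps provided |u − 7| < eps/575.
Take delta = min(1, eps/575). Then 0 < |u − 7| < delta gives both |u − 7| < 1 and |u − 7| < eps/575, so |(-3u^3 - 5u^2 + 7u - 5) + 1230| < eps.

delta = min(1, eps/575)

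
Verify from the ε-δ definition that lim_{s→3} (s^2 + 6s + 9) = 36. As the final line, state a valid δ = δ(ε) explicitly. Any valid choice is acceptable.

δ = min(1, ε/13)

Let ε > 0. We want δ > 0 such that 0 < |s − 3| < δ implies |(s^2 + 6s + 9) − 36| < ε.
(s^2 + 6s + 9) − 36 = s^2 + 6s - 27 = (s − 3)(s + 9).
So |(s^2 + 6s + 9) − 36| = |s − 3|·|s + 9|.
Require δ ≤ 1. Then |s − 3| < 1 gives |s| < 4, and by the triangle inequality |s + 9| ≤ 4 + 9 = 13.
Hence |(s^2 + 6s + 9) − 36| ≤ 13|s − 3| < ε provided |s − 3| < ε/13.
Take δ = min(1, ε/13). Then 0 < |s − 3| < δ gives both |s − 3| < 1 and |s − 3| < ε/13, so |(s^2 + 6s + 9) − 36| < ε.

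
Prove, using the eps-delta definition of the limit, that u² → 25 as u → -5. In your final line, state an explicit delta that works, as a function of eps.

Suppose eps > 0. We seek delta > 0 with 0 < |u + 5| < delta ⇒ |u² − 25| < eps.
Factor: u² − 25 = (u + 5)(u - 5), so |u² − 25| = |u + 5|·|u - 5|.
Impose delta ≤ 1 so that |u| < 6; then |u - 5| ≤ 11.
Hence |u² − 25| ≤ 11|u + 5|, which is < eps once |u + 5| < eps/11.
Take delta = min(1, eps/11). If 0 < |u + 5| < delta then both bounds hold and |u² − 25| ≤ 11|u + 5| < 11·(eps/11) = eps.

delta = min(1, eps/11)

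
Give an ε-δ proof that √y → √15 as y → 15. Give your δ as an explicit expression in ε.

Fix ε > 0. We want δ > 0 such that 0 < |y − 15| < δ implies |√y − √15| < ε.
Rationalise: √y − √15 = (y − 15)/(√y + √15), so |√y − √15| = |y − 15|/(√y + √15).
Restrict δ ≤ 15 so that |y − 15| < 15 forces y > 0, and then √y + √15 > √15.
Hence |√y − √15| < |y − 15|/√15, which is < ε once |y − 15| < √15·ε.
Take δ = min(15, √15·ε). If 0 < |y − 15| < δ then y > 0 and |√y − √15| < |y − 15|/√15 < ε.

δ = min(15, √15·ε)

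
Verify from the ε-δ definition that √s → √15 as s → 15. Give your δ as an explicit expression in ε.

Let ε > 0. We want δ > 0 such that 0 < |s − 15| < δ implies |√s − √15| < ε.
Multiplying by the conjugate, |√s − √15| = |s − 15|/(√s + √15).
Restrict δ ≤ 15 so that |s − 15| < 15 forces s > 0, and then √s + √15 > √15.
Hence |√s − √15| < |s − 15|/√15, which is < ε once |s − 15| < √15·ε.
Take δ = min(15, √15·ε). If 0 < |s − 15| < δ then s > 0 and |√s − √15| < |s − 15|/√15 < ε.

δ = min(15, √15·ε)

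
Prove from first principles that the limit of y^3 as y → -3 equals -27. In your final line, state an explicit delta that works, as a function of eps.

delta = min(2, eps/49)

Let eps > 0 be given. We seek delta > 0 with 0 < |y + 3| < delta ⇒ |y^3 + 27| < eps.
Factor: y^3 + 27 = (y + 3)(y^2 - 3y + 9), so |y^3 + 27| = |y + 3|·|y^2 - 3y + 9|.
Restrict delta ≤ 2. Then |y + 3| < 2 gives |y| < 5, so by the triangle inequality |y^2 - 3y + 9| ≤ 5^2 + 3·5 + 9 = 49.
Hence |y^3 + 27| ≤ 49|y + 3|, which is < eps once |y + 3| < eps/49.
Take delta = min(2, eps/49). If 0 < |y + 3| < delta then both bounds hold and |y^3 + 27| ≤ 49|y + 3| < 49·(eps/49) = eps.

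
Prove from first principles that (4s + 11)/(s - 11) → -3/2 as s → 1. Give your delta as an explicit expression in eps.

Fix eps > 0. We want delta > 0 with 0 < |s − 1| < delta ⇒ |(4s + 11)/(s - 11) + 3/2| < eps.
Combining over a common denominator, (4s + 11)/(s - 11) + 3/2 = [(4s + 11)·(-10) − 15·(s - 11)] / [(-10)·(s - 11)] = -55(s − 1) / ((-10)(s - 11)).
So |(4s + 11)/(s - 11) + 3/2| = 55|s − 1| / (10·|s − 11|).
Require delta ≤ 5, so |s − 11| ≥ |-10| − |s − 1| > 10 − 5 = 5.
Hence |(4s + 11)/(s - 11) + 3/2| < 55|s − 1|/(10·5) = (11/10)|s − 1|, which is < eps once |s − 1| < (10/11)eps.
Take delta = min(5, (10/11)eps). Then 0 < |s − 1| < delta forces both bounds, so |(4s + 11)/(s - 11) + 3/2| < eps.

delta = min(5, (10/11)eps)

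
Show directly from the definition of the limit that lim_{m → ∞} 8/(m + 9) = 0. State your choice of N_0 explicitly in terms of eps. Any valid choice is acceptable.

N_0 = 8/eps

Let eps > 0. For m ≥ 1, |8/(m + 9) − 0| = 8/(m + 9) ≤ 8/m.
We need 8/m < eps, i.e. m > 8/eps.
Take N_0 = 8/eps. If m > N_0 then |8/(m + 9)| ≤ 8/m < eps.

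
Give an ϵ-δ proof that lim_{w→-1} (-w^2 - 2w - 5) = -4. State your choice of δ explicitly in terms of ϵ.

Suppose ϵ > 0. We want δ > 0 such that 0 < |w + 1| < δ implies |(-w^2 - 2w - 5) + 4| < ϵ.
(-w^2 - 2w - 5) + 4 = -w^2 - 2w - 1 = (w + 1)(-w - 1).
So |(-w^2 - 2w - 5) + 4| = |w + 1|·|-w - 1|.
Require δ ≤ 2. Then |w + 1| < 2 gives |w| < 3, and by the triangle inequality |-w - 1| ≤ 3 + 1 = 4.
Hence |(-w^2 - 2w - 5) + 4| ≤ 4|w + 1| < ϵ provided |w + 1| < ϵ/4.
Choosing δ = min(2, ϵ/4) ensures both conditions, hence |(-w^2 - 2w - 5) + 4| < ϵ.

δ = min(2, ϵ/4)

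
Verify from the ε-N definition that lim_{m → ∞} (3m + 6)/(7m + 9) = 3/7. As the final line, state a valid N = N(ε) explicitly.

Suppose ε > 0. For m ≥ 1, |(3m + 6)/(7m + 9) − (3/7)| = |15|/(7(7m + 9)) = 15/(7(7m + 9)).
Since 7m + 9 ≥ 7m for m ≥ 1, this is ≤ 15/(7·7m) = (15/49)/m.
So |(3m + 6)/(7m + 9) − (3/7)| < ε whenever m > (15/49)/ε.
Take N = (15/49)/ε. If m > N then |(3m + 6)/(7m + 9) − (3/7)| ≤ (15/49)/m < ε.

N = (15/49)/ε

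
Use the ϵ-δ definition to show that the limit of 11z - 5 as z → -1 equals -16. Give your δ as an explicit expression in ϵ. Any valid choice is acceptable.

δ = ϵ/11

Let ϵ > 0 be given. We need δ > 0 so that 0 < |z + 1| < δ implies |(11z - 5) + 16| < ϵ.
|(11z - 5) + 16| = |11z + 11| = 11|z + 1|.
So 11|z + 1| < ϵ exactly when |z + 1| < ϵ/11.
Take δ = ϵ/11. If 0 < |z + 1| < δ then |(11z - 5) + 16| = 11|z + 1| < 11·(ϵ/11) = ϵ.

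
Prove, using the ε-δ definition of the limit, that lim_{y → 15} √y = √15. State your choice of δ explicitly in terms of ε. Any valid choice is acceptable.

δ = min(15, √15·ε)

Fix ε > 0. We want δ > 0 such that 0 < |y − 15| < δ implies |√y − √15| < ε.
Rationalise: √y − √15 = (y − 15)/(√y + √15), so |√y − √15| = |y − 15|/(√y + √15).
Restrict δ ≤ 15 so that |y − 15| < 15 forces y > 0, and then √y + √15 > √15.
Hence |√y − √15| < |y − 15|/√15, which is < ε once |y − 15| < √15·ε.
Take δ = min(15, √15·ε). If 0 < |y − 15| < δ then y > 0 and |√y − √15| < |y − 15|/√15 < ε.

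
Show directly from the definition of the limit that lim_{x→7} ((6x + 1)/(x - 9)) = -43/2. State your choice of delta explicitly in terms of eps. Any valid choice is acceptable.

Suppose eps > 0. We want delta > 0 with 0 < |x − 7| < delta ⇒ |(6x + 1)/(x - 9) + 43/2| < eps.
Combining over a common denominator, (6x + 1)/(x - 9) + 43/2 = [(6x + 1)·(-2) − 43·(x - 9)] / [(-2)·(x - 9)] = -55(x − 7) / ((-2)(x - 9)).
So |(6x + 1)/(x - 9) + 43/2| = 55|x − 7| / (2·|x − 9|).
Restrict delta ≤ 1. Then |x − 7| < 1 gives |x − 9| = |(x − 7) + (-2)| ≥ 2 − 1 = 1.
Hence |(6x + 1)/(x - 9) + 43/2| < 55|x − 7|/(2·1) = (55/2)|x − 7|, which is < eps once |x − 7| < (2/55)eps.
Take delta = min(1, (2/55)eps). Then 0 < |x − 7| < delta forces both bounds, so |(6x + 1)/(x - 9) + 43/2| < eps.

delta = min(1, (2/55)eps)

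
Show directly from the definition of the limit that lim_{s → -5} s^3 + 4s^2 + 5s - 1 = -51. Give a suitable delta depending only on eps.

Let eps > 0. We want delta > 0 such that 0 < |s + 5| < delta implies |(s^3 + 4s^2 + 5s - 1) + 51| < eps.
(s^3 + 4s^2 + 5s - 1) + 51 = s^3 + 4s^2 + 5s + 50 = (s + 5)(s^2 - s + 10).
So |(s^3 + 4s^2 + 5s - 1) + 51| = |s + 5|·|s^2 - s + 10|.
Require delta ≤ 1. Then |s + 5| < 1 gives |s| < 6, and by the triangle inequality |s^2 - s + 10| ≤ 6^2 + 6 + 10 = 52.
Hence |(s^3 + 4s^2 + 5s - 1) + 51| ≤ 52|s + 5| < eps provided |s + 5| < eps/52.
Choosing delta = min(1, eps/52) ensures both conditions, hence |(s^3 + 4s^2 + 5s - 1) + 51| < eps.

delta = min(1, eps/52)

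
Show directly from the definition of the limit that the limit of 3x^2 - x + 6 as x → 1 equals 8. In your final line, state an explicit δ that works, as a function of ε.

δ = min(2, ε/11)

Suppose ε > 0. We want δ > 0 such that 0 < |x − 1| < δ implies |(3x^2 - x + 6) − 8| < ε.
(3x^2 - x + 6) − 8 = 3x^2 - x - 2 = (x − 1)(3x + 2).
So |(3x^2 - x + 6) − 8| = |x − 1|·|3x + 2|.
Assume first that |x − 1| < 2, so |x| < 3. Then |3x + 2| ≤ 3·3 + 2 = 11.
Hence |(3x^2 - x + 6) − 8| ≤ 11|x − 1| < ε provided |x − 1| < ε/11.
Choosing δ = min(2, ε/11) ensures both conditions, hence |(3x^2 - x + 6) − 8| < ε.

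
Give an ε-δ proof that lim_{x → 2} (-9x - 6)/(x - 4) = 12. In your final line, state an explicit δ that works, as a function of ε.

δ = min(1, (1/21)ε)

Let ε > 0 be given. We want δ > 0 with 0 < |x − 2| < δ ⇒ |(-9x - 6)/(x - 4) − 12| < ε.
Combining over a common denominator, (-9x - 6)/(x - 4) − 12 = [(-9x - 6)·(-2) − (-24)·(x - 4)] / [(-2)·(x - 4)] = 42(x − 2) / ((-2)(x - 4)).
So |(-9x - 6)/(x - 4) − 12| = 42|x − 2| / (2·|x − 4|).
Require δ ≤ 1, so |x − 4| ≥ |-2| − |x − 2| > 2 − 1 = 1.
Hence |(-9x - 6)/(x - 4) − 12| < 42|x − 2|/(2·1) = 21|x − 2|, which is < ε once |x − 2| < (1/21)ε.
Take δ = min(1, (1/21)ε). Then 0 < |x − 2| < δ forces both bounds, so |(-9x - 6)/(x - 4) − 12| < ε.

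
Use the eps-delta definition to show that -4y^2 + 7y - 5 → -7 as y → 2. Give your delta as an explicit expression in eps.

delta = min(1, eps/13)

Let eps > 0 be given. We want delta > 0 such that 0 < |y − 2| < delta implies |(-4y^2 + 7y - 5) + 7| < eps.
(-4y^2 + 7y - 5) + 7 = -4y^2 + 7y + 2 = (y − 2)(-4y - 1).
So |(-4y^2 + 7y - 5) + 7| = |y − 2|·|-4y - 1|.
Require delta ≤ 1. Then |y − 2| < 1 gives |y| < 3, and by the triangle inequality |-4y - 1| ≤ 4·3 + 1 = 13.
Hence |(-4y^2 + 7y - 5) + 7| ≤ 13|y − 2| < eps provided |y − 2| < eps/13.
Choosing delta = min(1, eps/13) ensures both conditions, hence |(-4y^2 + 7y - 5) + 7| < eps.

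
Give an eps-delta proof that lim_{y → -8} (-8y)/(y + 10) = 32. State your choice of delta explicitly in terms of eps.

Let eps > 0. We want delta > 0 with 0 < |y + 8| < delta ⇒ |(-8y)/(y + 10) − 32| < eps.
Combining over a common denominator, (-8y)/(y + 10) − 32 = [(-8y)·2 − 64·(y + 10)] / [2·(y + 10)] = -80(y + 8) / (2(y + 10)).
So |(-8y)/(y + 10) − 32| = 80|y + 8| / (2·|y + 10|).
Restrict delta ≤ 1. Then |y + 8| < 1 gives |y + 10| = |(y + 8) + 2| ≥ 2 − 1 = 1.
Hence |(-8y)/(y + 10) − 32| < 80|y + 8|/(2·1) = 40|y + 8|, which is < eps once |y + 8| < (1/40)eps.
Take delta = min(1, (1/40)eps). Then 0 < |y + 8| < delta forces both bounds, so |(-8y)/(y + 10) − 32| < eps.

delta = min(1, (1/40)eps)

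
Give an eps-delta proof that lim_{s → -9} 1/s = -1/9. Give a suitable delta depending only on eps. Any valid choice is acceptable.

Let eps > 0. We seek delta > 0 such that 0 < |s + 9| < delta implies |1/s + 1/9| < eps.
|1/s + 1/9| = |-9 − s|/(9·|s|) = |s + 9|/(9|s|).
Require delta ≤ 9/2 so that |s| > 9 − 9/2 = 9/2, hence 9|s| > 81/2.
Then |1/s + 1/9| < |s + 9|/(81/2), which is < eps when |s + 9| < (81/2)eps.
Take delta = min(9/2, (81/2)eps). Then 0 < |s + 9| < delta gives both |s + 9| < 9/2 and |s + 9| < (81/2)eps, so |1/s + 1/9| < eps.

delta = min(9/2, (81/2)eps)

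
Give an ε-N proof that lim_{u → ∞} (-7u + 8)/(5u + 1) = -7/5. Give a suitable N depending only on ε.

N = (47/25)/ε

Let ε > 0 be given. We seek N > 0 such that u > N implies |(-7u + 8)/(5u + 1) + 7/5| < ε.
(-7u + 8)/(5u + 1) + 7/5 = (5(-7u + 8) − (-7)(5u + 1)) / (5(5u + 1)) = 47/(5(5u + 1)).
For u > 0 we have 5u + 1 > 5u, so |(-7u + 8)/(5u + 1) + 7/5| = 47/(5(5u + 1)) < 47/(5·5u) = (47/25)/u.
Thus |(-7u + 8)/(5u + 1) + 7/5| < ε whenever u > (47/25)/ε.
Take N = (47/25)/ε. If u > N then |(-7u + 8)/(5u + 1) + 7/5| < (47/25)/u < ε.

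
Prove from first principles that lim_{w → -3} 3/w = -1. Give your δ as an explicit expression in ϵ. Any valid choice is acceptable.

Fix ϵ > 0. We seek δ > 0 such that 0 < |w + 3| < δ implies |3/w + 1| < ϵ.
|3/w + 1| = 3·|-3 − w|/(3·|w|) = 3|w + 3|/(3|w|).
Restrict δ ≤ 3/2. Then |w + 3| < 3/2 gives |w| > 3/2, so 3|w| > 9/2.
Then |3/w + 1| < 3|w + 3|/(9/2), which is < ϵ when |w + 3| < (3/2)ϵ.
Take δ = min(3/2, (3/2)ϵ). Then 0 < |w + 3| < δ gives both |w + 3| < 3/2 and |w + 3| < (3/2)ϵ, so |3/w + 1| < ϵ.

δ = min(3/2, (3/2)ϵ)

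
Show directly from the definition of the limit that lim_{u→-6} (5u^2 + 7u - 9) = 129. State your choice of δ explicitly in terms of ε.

δ = min(2, ε/63)

Let ε > 0. We want δ > 0 such that 0 < |u + 6| < δ implies |(5u^2 + 7u - 9) − 129| < ε.
(5u^2 + 7u - 9) − 129 = 5u^2 + 7u - 138 = (u + 6)(5u - 23).
So |(5u^2 + 7u - 9) − 129| = |u + 6|·|5u - 23|.
Require δ ≤ 2. Then |u + 6| < 2 gives |u| < 8, and by the triangle inequality |5u - 23| ≤ 5·8 + 23 = 63.
Hence |(5u^2 + 7u - 9) − 129| ≤ 63|u + 6| < ε provided |u + 6| < ε/63.
Choosing δ = min(2, ε/63) ensures both conditions, hence |(5u^2 + 7u - 9) − 129| < ε.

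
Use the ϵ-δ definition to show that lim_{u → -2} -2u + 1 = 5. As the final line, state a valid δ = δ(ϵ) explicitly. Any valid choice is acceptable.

Suppose ϵ > 0. We need δ > 0 so that 0 < |u + 2| < δ implies |(-2u + 1) − 5| < ϵ.
Since (-2u + 1) − 5 = -2(u + 2), we have |(-2u + 1) − 5| = 2|u + 2|.
Thus it suffices that |u + 2| < ϵ/2.
Choosing δ = ϵ/2 gives |(-2u + 1) − 5| = 2|u + 2| < ϵ whenever |u + 2| < δ.

δ = ϵ/2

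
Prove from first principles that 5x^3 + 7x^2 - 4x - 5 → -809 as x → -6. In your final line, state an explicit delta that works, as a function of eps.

Let eps > 0 be given. We want delta > 0 such that 0 < |x + 6| < delta implies |(5x^3 + 7x^2 - 4x - 5) + 809| < eps.
(5x^3 + 7x^2 - 4x - 5) + 809 = 5x^3 + 7x^2 - 4x + 804 = (x + 6)(5x^2 - 23x + 134).
So |(5x^3 + 7x^2 - 4x - 5) + 809| = |x + 6|·|5x^2 - 23x + 134|.
Require delta ≤ 2. Then |x + 6| < 2 gives |x| < 8, and by the triangle inequality |5x^2 - 23x + 134| ≤ 5·8^2 + 23·8 + 134 = 638.
Hence |(5x^3 + 7x^2 - 4x - 5) + 809| ≤ 638|x + 6| < eps provided |x + 6| < eps/638.
Take delta = min(2, eps/638). Then 0 < |x + 6| < delta gives both |x + 6| < 2 and |x + 6| < eps/638, so |(5x^3 + 7x^2 - 4x - 5) + 809| < eps.

delta = min(2, eps/638)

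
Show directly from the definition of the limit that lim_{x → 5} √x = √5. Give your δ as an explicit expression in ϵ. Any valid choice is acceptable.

δ = min(5, √5·ϵ)

Suppose ϵ > 0. We want δ > 0 such that 0 < |x − 5| < δ implies |√x − √5| < ϵ.
Rationalise: √x − √5 = (x − 5)/(√x + √5), so |√x − √5| = |x − 5|/(√x + √5).
Restrict δ ≤ 5 so that |x − 5| < 5 forces x > 0, and then √x + √5 > √5.
Hence |√x − √5| < |x − 5|/√5, which is < ϵ once |x − 5| < √5·ϵ.
Take δ = min(5, √5·ϵ). If 0 < |x − 5| < δ then x > 0 and |√x − √5| < |x − 5|/√5 < ϵ.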